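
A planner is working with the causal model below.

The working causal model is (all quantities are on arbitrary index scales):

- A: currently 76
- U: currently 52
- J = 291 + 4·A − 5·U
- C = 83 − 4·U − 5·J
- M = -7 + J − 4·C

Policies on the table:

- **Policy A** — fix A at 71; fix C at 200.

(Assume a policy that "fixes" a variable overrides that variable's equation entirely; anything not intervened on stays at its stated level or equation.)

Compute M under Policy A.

-492

Policy A (A := 71, C := 200):
  A = 71
  U = 52
  J = 291 + 4·71 − 5·52 = 315
  C = 200
  M = -7 + 315 − 4·200 = -492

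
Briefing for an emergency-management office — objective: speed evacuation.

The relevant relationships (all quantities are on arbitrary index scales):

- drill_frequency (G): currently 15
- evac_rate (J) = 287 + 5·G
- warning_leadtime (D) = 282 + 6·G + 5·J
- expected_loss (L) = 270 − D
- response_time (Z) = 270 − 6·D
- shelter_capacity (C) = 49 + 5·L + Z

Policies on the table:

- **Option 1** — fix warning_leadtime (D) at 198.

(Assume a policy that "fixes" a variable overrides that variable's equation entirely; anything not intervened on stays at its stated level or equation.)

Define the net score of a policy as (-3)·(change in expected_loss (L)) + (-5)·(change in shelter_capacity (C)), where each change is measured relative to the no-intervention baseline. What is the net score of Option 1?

-115072

Baseline:
  G = 15
  J = 287 + 5·15 = 362
  D = 282 + 6·15 + 5·362 = 2182
  L = 270 − 2182 = -1912
  Z = 270 − 6·2182 = -12822
  C = 49 + 5·(-1912) + (-12822) = -22333
Option 1 (D := 198):
  G = 15
  J = 287 + 5·15 = 362
  D = 198
  L = 270 − 198 = 72
  Z = 270 − 6·198 = -918
  C = 49 + 5·72 + (-918) = -509
ΔL = 72 − (-1912) = 1984; ΔC = -509 − (-22333) = 21824
Score = (-3)·1984 + (-5)·21824 = -115072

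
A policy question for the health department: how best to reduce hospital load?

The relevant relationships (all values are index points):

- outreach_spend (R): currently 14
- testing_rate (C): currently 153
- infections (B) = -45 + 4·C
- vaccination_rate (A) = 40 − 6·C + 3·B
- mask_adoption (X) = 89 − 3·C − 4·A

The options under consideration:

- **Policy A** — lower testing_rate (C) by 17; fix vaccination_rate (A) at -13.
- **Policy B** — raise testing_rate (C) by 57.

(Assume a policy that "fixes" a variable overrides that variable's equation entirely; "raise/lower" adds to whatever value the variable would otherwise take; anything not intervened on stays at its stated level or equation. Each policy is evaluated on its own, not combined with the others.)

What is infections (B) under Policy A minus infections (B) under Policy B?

Policy A (C − 17, A := -13):
  C = 153 − 17 = 136
  B = -45 + 4·136 = 499
Policy B (C + 57):
  C = 153 + 57 = 210
  B = -45 + 4·210 = 795
B: 499 − 795 = -296

-296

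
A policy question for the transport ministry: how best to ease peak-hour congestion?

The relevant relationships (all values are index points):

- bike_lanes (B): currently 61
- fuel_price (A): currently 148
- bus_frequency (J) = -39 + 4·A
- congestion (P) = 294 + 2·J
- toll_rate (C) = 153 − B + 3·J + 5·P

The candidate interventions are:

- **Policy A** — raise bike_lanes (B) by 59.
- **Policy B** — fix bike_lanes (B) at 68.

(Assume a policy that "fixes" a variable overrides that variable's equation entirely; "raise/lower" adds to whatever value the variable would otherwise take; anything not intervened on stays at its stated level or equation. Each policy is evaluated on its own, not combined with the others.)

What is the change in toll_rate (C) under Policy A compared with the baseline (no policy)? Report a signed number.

-59

Baseline:
  B = 61
  A = 148
  J = -39 + 4·148 = 553
  P = 294 + 2·553 = 1400
  C = 153 − 61 + 3·553 + 5·1400 = 8751
Policy A (B + 59):
  B = 61 + 59 = 120
  A = 148
  J = -39 + 4·148 = 553
  P = 294 + 2·553 = 1400
  C = 153 − 120 + 3·553 + 5·1400 = 8692
Change in C: 8692 − 8751 = -59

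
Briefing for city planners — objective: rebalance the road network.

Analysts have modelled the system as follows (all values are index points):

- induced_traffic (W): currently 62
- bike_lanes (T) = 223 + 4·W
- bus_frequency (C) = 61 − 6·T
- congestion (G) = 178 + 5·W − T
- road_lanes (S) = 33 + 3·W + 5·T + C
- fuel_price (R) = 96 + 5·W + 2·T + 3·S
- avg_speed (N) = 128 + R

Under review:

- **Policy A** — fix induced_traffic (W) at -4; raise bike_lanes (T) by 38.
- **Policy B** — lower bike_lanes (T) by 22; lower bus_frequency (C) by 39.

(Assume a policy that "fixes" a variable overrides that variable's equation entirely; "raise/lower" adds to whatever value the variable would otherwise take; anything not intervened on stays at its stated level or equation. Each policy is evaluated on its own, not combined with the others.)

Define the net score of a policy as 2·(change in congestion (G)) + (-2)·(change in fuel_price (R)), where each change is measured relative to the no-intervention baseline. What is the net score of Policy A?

1188

Baseline:
  W = 62
  T = 223 + 4·62 = 471
  C = 61 − 6·471 = -2765
  G = 178 + 5·62 − 471 = 17
  S = 33 + 3·62 + 5·471 + (-2765) = -191
  R = 96 + 5·62 + 2·471 + 3·(-191) = 775
Policy A (W := -4, T + 38):
  W = -4
  T = 223 + 4·(-4) (+38 from intervention) = 245
  C = 61 − 6·245 = -1409
  G = 178 + 5·(-4) − 245 = -87
  S = 33 + 3·(-4) + 5·245 + (-1409) = -163
  R = 96 + 5·(-4) + 2·245 + 3·(-163) = 77
ΔG = -87 − 17 = -104; ΔR = 77 − 775 = -698
Score = 2·(-104) + (-2)·(-698) = 1188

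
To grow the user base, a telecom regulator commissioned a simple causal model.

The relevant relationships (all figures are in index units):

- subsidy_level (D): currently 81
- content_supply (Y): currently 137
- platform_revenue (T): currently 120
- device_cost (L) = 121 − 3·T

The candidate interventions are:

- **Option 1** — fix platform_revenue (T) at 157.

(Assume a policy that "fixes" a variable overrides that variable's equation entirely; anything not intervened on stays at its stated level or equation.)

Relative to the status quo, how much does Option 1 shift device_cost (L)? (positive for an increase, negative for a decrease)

Baseline:
  T = 120
  L = 121 − 3·120 = -239
Option 1 (T := 157):
  T = 157
  L = 121 − 3·157 = -350
Change in L: -350 − (-239) = -111

-111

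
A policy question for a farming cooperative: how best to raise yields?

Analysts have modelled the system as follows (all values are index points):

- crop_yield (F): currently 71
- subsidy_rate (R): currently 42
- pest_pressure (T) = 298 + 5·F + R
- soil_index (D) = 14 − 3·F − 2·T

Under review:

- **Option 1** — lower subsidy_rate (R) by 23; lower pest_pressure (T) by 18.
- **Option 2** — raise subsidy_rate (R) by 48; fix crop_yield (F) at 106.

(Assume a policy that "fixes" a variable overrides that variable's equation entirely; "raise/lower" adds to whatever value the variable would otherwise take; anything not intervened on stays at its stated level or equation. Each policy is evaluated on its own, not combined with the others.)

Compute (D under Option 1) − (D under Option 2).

633

Option 1 (R − 23, T − 18):
  F = 71
  R = 42 − 23 = 19
  T = 298 + 5·71 + 19 (−18 from intervention) = 654
  D = 14 − 3·71 − 2·654 = -1507
Option 2 (R + 48, F := 106):
  F = 106
  R = 42 + 48 = 90
  T = 298 + 5·106 + 90 = 918
  D = 14 − 3·106 − 2·918 = -2140
D: -1507 − (-2140) = 633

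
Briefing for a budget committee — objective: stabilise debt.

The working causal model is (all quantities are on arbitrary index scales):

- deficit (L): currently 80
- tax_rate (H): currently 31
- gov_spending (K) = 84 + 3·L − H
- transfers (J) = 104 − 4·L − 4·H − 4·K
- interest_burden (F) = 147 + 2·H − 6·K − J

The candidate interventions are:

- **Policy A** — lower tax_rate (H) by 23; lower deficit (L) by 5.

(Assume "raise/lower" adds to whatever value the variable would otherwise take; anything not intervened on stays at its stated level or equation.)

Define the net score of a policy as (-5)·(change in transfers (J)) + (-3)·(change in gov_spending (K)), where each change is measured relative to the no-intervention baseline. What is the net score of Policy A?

-424

Baseline:
  L = 80
  H = 31
  K = 84 + 3·80 − 31 = 293
  J = 104 − 4·80 − 4·31 − 4·293 = -1512
Policy A (H − 23, L − 5):
  L = 80 − 5 = 75
  H = 31 − 23 = 8
  K = 84 + 3·75 − 8 = 301
  J = 104 − 4·75 − 4·8 − 4·301 = -1432
ΔJ = -1432 − (-1512) = 80; ΔK = 301 − 293 = 8
Score = (-5)·80 + (-3)·8 = -424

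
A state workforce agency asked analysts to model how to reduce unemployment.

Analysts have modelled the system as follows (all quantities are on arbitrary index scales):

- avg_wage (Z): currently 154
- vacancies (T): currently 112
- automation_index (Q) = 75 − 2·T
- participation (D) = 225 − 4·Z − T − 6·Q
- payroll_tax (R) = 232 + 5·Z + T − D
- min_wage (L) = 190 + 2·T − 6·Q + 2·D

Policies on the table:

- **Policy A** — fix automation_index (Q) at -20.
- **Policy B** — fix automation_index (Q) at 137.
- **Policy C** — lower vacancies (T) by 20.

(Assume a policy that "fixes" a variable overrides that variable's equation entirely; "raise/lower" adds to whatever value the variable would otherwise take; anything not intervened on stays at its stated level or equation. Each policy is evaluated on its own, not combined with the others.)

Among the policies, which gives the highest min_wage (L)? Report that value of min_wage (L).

Policy A (Q := -20):
  Z = 154
  T = 112
  Q = -20
  D = 225 − 4·154 − 112 − 6·(-20) = -383
  L = 190 + 2·112 − 6·(-20) + 2·(-383) = -232
Policy B (Q := 137):
  Z = 154
  T = 112
  Q = 137
  D = 225 − 4·154 − 112 − 6·137 = -1325
  L = 190 + 2·112 − 6·137 + 2·(-1325) = -3058
Policy C (T − 20):
  Z = 154
  T = 112 − 20 = 92
  Q = 75 − 2·92 = -109
  D = 225 − 4·154 − 92 − 6·(-109) = 171
  L = 190 + 2·92 − 6·(-109) + 2·171 = 1370
Comparing — Policy A: L=-232, Policy B: L=-3058, Policy C: L=1370. Highest is 1370 (Policy C).

1370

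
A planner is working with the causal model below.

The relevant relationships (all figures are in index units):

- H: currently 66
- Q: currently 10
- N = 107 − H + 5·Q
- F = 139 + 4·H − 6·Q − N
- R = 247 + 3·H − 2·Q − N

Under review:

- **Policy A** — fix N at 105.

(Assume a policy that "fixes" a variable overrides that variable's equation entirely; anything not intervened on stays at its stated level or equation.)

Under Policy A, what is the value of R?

Policy A (N := 105):
  H = 66
  Q = 10
  N = 105
  R = 247 + 3·66 − 2·10 − 105 = 320

320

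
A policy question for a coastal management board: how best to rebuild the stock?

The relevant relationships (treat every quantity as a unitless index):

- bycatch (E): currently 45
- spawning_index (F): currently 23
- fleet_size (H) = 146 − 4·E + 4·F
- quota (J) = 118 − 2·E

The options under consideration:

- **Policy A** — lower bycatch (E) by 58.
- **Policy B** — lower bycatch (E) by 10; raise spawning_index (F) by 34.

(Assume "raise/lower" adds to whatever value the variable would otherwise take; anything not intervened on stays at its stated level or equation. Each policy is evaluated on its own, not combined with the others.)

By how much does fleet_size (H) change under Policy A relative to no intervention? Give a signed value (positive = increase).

Baseline:
  E = 45
  F = 23
  H = 146 − 4·45 + 4·23 = 58
Policy A (E − 58):
  E = 45 − 58 = -13
  F = 23
  H = 146 − 4·(-13) + 4·23 = 290
Change in H: 290 − 58 = 232

232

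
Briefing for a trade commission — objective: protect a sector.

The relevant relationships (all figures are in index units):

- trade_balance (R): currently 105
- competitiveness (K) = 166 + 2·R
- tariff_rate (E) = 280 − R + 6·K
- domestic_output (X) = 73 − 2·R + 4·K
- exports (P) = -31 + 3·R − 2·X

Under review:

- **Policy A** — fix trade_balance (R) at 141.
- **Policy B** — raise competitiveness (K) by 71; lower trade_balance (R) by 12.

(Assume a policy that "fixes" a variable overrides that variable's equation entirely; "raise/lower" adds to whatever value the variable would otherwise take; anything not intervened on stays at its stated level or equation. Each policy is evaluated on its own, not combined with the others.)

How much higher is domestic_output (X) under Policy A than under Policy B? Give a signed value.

4

Policy A (R := 141):
  R = 141
  K = 166 + 2·141 = 448
  X = 73 − 2·141 + 4·448 = 1583
Policy B (K + 71, R − 12):
  R = 105 − 12 = 93
  K = 166 + 2·93 (+71 from intervention) = 423
  X = 73 − 2·93 + 4·423 = 1579
X: 1583 − 1579 = 4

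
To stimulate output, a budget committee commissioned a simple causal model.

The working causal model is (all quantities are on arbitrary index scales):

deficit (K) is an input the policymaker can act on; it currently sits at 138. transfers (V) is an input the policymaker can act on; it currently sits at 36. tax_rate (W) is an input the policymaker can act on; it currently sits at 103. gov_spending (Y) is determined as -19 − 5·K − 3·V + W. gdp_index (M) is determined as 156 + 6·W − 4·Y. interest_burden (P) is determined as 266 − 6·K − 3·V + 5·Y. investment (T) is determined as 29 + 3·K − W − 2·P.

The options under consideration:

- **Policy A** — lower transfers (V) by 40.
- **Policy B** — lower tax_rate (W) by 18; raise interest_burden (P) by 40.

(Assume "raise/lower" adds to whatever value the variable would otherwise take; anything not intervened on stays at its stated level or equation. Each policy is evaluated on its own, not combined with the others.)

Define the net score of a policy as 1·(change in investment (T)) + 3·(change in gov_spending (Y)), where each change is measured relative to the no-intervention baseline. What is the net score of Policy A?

Baseline:
  K = 138
  V = 36
  W = 103
  Y = -19 − 5·138 − 3·36 + 103 = -714
  P = 266 − 6·138 − 3·36 + 5·(-714) = -4240
  T = 29 + 3·138 − 103 − 2·(-4240) = 8820
Policy A (V − 40):
  K = 138
  V = 36 − 40 = -4
  W = 103
  Y = -19 − 5·138 − 3·(-4) + 103 = -594
  P = 266 − 6·138 − 3·(-4) + 5·(-594) = -3520
  T = 29 + 3·138 − 103 − 2·(-3520) = 7380
ΔT = 7380 − 8820 = -1440; ΔY = -594 − (-714) = 120
Score = 1·(-1440) + 3·120 = -1080

-1080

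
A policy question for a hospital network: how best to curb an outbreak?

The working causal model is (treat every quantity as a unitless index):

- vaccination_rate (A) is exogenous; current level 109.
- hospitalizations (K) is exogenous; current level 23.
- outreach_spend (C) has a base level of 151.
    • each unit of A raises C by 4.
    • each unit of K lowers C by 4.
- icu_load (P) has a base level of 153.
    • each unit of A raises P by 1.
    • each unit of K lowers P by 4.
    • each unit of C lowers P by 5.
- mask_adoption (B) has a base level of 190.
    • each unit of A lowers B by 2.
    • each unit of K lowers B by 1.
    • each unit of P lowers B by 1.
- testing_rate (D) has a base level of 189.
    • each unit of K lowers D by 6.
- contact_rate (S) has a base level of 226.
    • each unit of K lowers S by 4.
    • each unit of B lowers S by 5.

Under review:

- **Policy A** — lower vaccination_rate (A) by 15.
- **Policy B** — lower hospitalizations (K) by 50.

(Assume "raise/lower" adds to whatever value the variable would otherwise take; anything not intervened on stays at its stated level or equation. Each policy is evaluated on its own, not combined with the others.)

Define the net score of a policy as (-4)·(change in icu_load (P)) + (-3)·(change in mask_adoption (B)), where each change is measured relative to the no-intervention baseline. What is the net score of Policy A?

-375

Baseline:
  A = 109
  K = 23
  C = 151 + 4·109 − 4·23 = 495
  P = 153 + 109 − 4·23 − 5·495 = -2305
  B = 190 − 2·109 − 23 − (-2305) = 2254
Policy A (A − 15):
  A = 109 − 15 = 94
  K = 23
  C = 151 + 4·94 − 4·23 = 435
  P = 153 + 94 − 4·23 − 5·435 = -2020
  B = 190 − 2·94 − 23 − (-2020) = 1999
ΔP = -2020 − (-2305) = 285; ΔB = 1999 − 2254 = -255
Score = (-4)·285 + (-3)·(-255) = -375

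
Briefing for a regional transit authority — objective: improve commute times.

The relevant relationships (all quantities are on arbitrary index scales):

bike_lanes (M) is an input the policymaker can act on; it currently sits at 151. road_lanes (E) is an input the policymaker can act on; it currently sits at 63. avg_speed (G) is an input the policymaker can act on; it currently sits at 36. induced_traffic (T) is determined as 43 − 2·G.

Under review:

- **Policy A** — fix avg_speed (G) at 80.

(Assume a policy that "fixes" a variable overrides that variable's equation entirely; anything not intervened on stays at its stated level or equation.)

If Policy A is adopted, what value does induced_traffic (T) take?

-117

Policy A (G := 80):
  G = 80
  T = 43 − 2·80 = -117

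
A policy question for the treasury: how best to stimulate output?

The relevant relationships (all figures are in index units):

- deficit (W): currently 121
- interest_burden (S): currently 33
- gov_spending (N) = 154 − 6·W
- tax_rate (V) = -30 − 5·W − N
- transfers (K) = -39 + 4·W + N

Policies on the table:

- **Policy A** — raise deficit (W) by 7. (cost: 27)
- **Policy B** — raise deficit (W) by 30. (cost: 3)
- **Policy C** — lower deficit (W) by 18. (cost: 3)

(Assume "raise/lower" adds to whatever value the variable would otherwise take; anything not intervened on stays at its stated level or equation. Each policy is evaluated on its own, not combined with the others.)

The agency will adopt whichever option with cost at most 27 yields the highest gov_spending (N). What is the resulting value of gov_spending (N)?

-464

Policy A (W + 7):
  W = 121 + 7 = 128
  N = 154 − 6·128 = -614
Policy B (W + 30):
  W = 121 + 30 = 151
  N = 154 − 6·151 = -752
Policy C (W − 18):
  W = 121 − 18 = 103
  N = 154 − 6·103 = -464
Comparing — Policy A: N=-614, Policy B: N=-752, Policy C: N=-464. Highest is -464 (Policy C).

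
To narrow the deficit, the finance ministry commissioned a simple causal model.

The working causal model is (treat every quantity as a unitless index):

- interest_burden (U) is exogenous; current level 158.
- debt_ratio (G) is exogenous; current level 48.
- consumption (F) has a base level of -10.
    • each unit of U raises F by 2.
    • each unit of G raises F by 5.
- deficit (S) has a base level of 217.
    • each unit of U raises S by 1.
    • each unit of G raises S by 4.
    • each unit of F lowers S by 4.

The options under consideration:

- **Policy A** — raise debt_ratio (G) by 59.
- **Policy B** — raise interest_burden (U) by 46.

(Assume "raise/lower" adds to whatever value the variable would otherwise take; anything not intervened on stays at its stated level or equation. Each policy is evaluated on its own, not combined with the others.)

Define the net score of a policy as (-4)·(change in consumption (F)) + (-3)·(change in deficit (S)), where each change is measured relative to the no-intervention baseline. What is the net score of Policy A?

1652

Baseline:
  U = 158
  G = 48
  F = -10 + 2·158 + 5·48 = 546
  S = 217 + 158 + 4·48 − 4·546 = -1617
Policy A (G + 59):
  U = 158
  G = 48 + 59 = 107
  F = -10 + 2·158 + 5·107 = 841
  S = 217 + 158 + 4·107 − 4·841 = -2561
ΔF = 841 − 546 = 295; ΔS = -2561 − (-1617) = -944
Score = (-4)·295 + (-3)·(-944) = 1652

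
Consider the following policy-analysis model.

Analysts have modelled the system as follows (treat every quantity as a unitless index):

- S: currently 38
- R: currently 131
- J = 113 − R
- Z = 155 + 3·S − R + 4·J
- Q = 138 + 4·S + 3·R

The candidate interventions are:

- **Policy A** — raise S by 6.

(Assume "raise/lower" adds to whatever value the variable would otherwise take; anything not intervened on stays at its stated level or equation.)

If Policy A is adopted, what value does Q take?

Policy A (S + 6):
  S = 38 + 6 = 44
  R = 131
  Q = 138 + 4·44 + 3·131 = 707

707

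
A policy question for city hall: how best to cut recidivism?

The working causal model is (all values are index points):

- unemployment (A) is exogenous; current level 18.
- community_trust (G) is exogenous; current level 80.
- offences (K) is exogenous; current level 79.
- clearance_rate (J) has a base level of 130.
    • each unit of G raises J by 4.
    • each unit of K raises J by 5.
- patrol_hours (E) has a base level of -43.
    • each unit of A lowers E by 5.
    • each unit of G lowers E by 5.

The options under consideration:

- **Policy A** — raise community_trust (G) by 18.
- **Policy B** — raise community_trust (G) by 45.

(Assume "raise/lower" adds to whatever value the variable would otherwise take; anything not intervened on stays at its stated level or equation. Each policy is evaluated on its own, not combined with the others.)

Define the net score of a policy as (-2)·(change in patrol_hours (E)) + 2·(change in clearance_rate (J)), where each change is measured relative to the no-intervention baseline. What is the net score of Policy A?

324

Baseline:
  A = 18
  G = 80
  K = 79
  J = 130 + 4·80 + 5·79 = 845
  E = -43 − 5·18 − 5·80 = -533
Policy A (G + 18):
  A = 18
  G = 80 + 18 = 98
  K = 79
  J = 130 + 4·98 + 5·79 = 917
  E = -43 − 5·18 − 5·98 = -623
ΔE = -623 − (-533) = -90; ΔJ = 917 − 845 = 72
Score = (-2)·(-90) + 2·72 = 324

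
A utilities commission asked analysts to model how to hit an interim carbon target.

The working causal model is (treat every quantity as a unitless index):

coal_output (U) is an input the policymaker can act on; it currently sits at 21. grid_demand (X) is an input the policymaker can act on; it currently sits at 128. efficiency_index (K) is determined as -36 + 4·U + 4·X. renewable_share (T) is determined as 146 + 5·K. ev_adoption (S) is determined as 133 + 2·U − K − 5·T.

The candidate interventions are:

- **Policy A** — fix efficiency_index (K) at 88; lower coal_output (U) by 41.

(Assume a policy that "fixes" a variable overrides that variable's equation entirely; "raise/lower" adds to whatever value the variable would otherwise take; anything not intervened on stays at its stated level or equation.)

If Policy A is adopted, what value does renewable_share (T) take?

586

Policy A (K := 88, U − 41):
  U = 21 − 41 = -20
  X = 128
  K = 88
  T = 146 + 5·88 = 586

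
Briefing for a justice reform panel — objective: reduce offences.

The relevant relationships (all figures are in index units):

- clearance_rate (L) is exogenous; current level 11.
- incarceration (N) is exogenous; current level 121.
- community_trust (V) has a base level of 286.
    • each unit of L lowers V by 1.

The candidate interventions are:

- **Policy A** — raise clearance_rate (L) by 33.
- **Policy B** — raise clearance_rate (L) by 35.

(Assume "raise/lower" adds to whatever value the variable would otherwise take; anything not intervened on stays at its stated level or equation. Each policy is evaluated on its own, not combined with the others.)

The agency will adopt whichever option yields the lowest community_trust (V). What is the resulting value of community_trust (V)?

240

Policy A (L + 33):
  L = 11 + 33 = 44
  V = 286 − 44 = 242
Policy B (L + 35):
  L = 11 + 35 = 46
  V = 286 − 46 = 240
Comparing — Policy A: V=242, Policy B: V=240. Lowest is 240 (Policy B).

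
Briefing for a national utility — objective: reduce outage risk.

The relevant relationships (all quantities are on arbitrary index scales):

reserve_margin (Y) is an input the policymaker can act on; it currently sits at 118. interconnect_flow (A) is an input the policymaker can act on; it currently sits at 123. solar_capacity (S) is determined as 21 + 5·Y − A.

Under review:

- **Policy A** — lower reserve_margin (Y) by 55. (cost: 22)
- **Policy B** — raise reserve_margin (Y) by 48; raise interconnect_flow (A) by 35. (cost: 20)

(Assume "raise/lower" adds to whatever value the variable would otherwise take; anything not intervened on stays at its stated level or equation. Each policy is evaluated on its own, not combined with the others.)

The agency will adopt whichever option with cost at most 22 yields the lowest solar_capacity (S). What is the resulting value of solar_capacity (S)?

213

Policy A (Y − 55):
  Y = 118 − 55 = 63
  A = 123
  S = 21 + 5·63 − 123 = 213
Policy B (Y + 48, A + 35):
  Y = 118 + 48 = 166
  A = 123 + 35 = 158
  S = 21 + 5·166 − 158 = 693
Comparing — Policy A: S=213, Policy B: S=693. Lowest is 213 (Policy A).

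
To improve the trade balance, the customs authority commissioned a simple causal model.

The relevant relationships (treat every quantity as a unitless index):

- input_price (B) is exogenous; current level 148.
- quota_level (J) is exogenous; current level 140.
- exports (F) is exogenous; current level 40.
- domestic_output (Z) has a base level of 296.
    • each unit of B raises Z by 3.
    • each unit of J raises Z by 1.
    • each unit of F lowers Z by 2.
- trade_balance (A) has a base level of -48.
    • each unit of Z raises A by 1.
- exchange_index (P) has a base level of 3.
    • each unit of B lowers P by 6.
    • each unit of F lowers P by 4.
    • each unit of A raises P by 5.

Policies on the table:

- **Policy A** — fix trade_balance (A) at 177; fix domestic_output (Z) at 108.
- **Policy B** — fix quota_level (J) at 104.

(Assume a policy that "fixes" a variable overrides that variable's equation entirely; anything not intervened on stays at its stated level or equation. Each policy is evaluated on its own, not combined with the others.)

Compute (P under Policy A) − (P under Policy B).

-2695

Policy A (A := 177, Z := 108):
  B = 148
  J = 140
  F = 40
  Z = 108
  A = 177
  P = 3 − 6·148 − 4·40 + 5·177 = -160
Policy B (J := 104):
  B = 148
  J = 104
  F = 40
  Z = 296 + 3·148 + 104 − 2·40 = 764
  A = -48 + 764 = 716
  P = 3 − 6·148 − 4·40 + 5·716 = 2535
P: -160 − 2535 = -2695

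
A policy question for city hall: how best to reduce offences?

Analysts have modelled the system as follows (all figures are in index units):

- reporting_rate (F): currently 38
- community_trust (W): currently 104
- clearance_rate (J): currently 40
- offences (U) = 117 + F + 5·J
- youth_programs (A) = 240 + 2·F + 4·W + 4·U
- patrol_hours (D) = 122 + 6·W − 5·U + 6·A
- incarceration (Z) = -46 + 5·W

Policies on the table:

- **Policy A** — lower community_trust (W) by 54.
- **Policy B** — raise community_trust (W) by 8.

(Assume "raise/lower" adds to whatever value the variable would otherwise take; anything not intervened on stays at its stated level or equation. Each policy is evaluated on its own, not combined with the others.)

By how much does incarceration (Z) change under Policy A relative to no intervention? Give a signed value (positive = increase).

Baseline:
  W = 104
  Z = -46 + 5·104 = 474
Policy A (W − 54):
  W = 104 − 54 = 50
  Z = -46 + 5·50 = 204
Change in Z: 204 − 474 = -270

-270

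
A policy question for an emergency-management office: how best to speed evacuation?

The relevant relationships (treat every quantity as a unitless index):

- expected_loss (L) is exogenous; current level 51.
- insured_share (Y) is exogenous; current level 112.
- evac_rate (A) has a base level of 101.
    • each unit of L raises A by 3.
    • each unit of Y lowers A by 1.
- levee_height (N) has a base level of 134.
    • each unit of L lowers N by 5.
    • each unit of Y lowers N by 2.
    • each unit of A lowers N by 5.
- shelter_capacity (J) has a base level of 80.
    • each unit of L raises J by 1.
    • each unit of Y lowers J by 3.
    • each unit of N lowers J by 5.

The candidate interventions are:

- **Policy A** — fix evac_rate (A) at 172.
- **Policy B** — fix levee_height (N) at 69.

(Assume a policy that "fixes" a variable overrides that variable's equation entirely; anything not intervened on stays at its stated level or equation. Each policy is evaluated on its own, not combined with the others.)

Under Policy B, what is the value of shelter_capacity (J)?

Policy B (N := 69):
  L = 51
  Y = 112
  A = 101 + 3·51 − 112 = 142
  N = 69
  J = 80 + 51 − 3·112 − 5·69 = -550

-550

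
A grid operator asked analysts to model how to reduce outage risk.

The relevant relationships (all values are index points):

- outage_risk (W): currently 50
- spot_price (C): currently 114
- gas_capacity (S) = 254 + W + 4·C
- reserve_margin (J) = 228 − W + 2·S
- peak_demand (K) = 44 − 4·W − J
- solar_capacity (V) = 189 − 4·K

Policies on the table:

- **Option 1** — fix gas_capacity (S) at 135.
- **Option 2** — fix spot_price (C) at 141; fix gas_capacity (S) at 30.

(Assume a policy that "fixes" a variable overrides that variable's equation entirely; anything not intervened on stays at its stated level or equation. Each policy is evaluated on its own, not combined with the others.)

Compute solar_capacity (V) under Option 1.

Option 1 (S := 135):
  W = 50
  C = 114
  S = 135
  J = 228 − 50 + 2·135 = 448
  K = 44 − 4·50 − 448 = -604
  V = 189 − 4·(-604) = 2605

2605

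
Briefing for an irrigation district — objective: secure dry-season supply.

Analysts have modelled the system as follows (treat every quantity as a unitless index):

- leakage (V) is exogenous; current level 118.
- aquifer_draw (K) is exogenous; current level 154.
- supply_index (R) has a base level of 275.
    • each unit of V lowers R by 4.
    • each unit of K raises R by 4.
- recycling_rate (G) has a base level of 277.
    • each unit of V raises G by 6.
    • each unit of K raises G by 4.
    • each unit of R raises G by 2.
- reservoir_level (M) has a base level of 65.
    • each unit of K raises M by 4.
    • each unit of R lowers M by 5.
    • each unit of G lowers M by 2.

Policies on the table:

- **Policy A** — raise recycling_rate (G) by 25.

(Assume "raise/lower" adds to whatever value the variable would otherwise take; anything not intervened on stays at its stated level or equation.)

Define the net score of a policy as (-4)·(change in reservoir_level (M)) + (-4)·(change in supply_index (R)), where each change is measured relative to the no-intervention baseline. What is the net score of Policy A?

Baseline:
  V = 118
  K = 154
  R = 275 − 4·118 + 4·154 = 419
  G = 277 + 6·118 + 4·154 + 2·419 = 2439
  M = 65 + 4·154 − 5·419 − 2·2439 = -6292
Policy A (G + 25):
  V = 118
  K = 154
  R = 275 − 4·118 + 4·154 = 419
  G = 277 + 6·118 + 4·154 + 2·419 (+25 from intervention) = 2464
  M = 65 + 4·154 − 5·419 − 2·2464 = -6342
ΔM = -6342 − (-6292) = -50; ΔR = 419 − 419 = 0
Score = (-4)·(-50) + (-4)·0 = 200

200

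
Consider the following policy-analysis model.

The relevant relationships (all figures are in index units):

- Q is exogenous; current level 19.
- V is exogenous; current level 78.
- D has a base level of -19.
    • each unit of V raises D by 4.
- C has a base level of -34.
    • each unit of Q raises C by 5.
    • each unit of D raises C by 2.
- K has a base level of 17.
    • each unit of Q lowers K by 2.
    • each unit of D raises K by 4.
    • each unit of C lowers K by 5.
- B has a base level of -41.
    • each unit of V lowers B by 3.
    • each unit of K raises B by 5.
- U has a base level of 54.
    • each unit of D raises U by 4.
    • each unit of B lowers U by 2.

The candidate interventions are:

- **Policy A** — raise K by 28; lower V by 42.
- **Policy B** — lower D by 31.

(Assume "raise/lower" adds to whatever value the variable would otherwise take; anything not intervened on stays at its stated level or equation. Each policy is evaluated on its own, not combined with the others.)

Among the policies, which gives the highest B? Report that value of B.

Policy A (K + 28, V − 42):
  Q = 19
  V = 78 − 42 = 36
  D = -19 + 4·36 = 125
  C = -34 + 5·19 + 2·125 = 311
  K = 17 − 2·19 + 4·125 − 5·311 (+28 from intervention) = -1048
  B = -41 − 3·36 + 5·(-1048) = -5389
Policy B (D − 31):
  Q = 19
  V = 78
  D = -19 + 4·78 (−31 from intervention) = 262
  C = -34 + 5·19 + 2·262 = 585
  K = 17 − 2·19 + 4·262 − 5·585 = -1898
  B = -41 − 3·78 + 5·(-1898) = -9765
Comparing — Policy A: B=-5389, Policy B: B=-9765. Highest is -5389 (Policy A).

-5389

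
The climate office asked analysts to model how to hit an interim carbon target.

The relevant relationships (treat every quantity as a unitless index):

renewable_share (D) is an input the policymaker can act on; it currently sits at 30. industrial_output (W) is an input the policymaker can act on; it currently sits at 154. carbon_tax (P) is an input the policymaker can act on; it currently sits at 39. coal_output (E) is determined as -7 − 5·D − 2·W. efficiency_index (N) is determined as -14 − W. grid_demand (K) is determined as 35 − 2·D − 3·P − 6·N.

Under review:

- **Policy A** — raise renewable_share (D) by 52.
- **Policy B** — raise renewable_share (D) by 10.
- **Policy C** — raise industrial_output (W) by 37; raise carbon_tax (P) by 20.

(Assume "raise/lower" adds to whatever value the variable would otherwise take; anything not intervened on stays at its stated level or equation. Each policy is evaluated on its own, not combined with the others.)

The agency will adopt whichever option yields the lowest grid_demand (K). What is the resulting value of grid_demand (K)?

762

Policy A (D + 52):
  D = 30 + 52 = 82
  W = 154
  P = 39
  N = -14 − 154 = -168
  K = 35 − 2·82 − 3·39 − 6·(-168) = 762
Policy B (D + 10):
  D = 30 + 10 = 40
  W = 154
  P = 39
  N = -14 − 154 = -168
  K = 35 − 2·40 − 3·39 − 6·(-168) = 846
Policy C (W + 37, P + 20):
  D = 30
  W = 154 + 37 = 191
  P = 39 + 20 = 59
  N = -14 − 191 = -205
  K = 35 − 2·30 − 3·59 − 6·(-205) = 1028
Comparing — Policy A: K=762, Policy B: K=846, Policy C: K=1028. Lowest is 762 (Policy A).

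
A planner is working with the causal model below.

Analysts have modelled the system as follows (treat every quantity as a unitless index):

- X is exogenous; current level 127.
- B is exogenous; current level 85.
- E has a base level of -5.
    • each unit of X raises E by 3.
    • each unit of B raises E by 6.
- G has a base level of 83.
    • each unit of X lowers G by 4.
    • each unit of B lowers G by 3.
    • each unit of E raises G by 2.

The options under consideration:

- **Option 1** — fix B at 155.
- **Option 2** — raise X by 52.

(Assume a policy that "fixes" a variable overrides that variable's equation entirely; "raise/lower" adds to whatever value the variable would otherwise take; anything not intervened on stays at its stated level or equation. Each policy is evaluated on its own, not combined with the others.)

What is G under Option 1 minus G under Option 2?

Option 1 (B := 155):
  X = 127
  B = 155
  E = -5 + 3·127 + 6·155 = 1306
  G = 83 − 4·127 − 3·155 + 2·1306 = 1722
Option 2 (X + 52):
  X = 127 + 52 = 179
  B = 85
  E = -5 + 3·179 + 6·85 = 1042
  G = 83 − 4·179 − 3·85 + 2·1042 = 1196
G: 1722 − 1196 = 526

526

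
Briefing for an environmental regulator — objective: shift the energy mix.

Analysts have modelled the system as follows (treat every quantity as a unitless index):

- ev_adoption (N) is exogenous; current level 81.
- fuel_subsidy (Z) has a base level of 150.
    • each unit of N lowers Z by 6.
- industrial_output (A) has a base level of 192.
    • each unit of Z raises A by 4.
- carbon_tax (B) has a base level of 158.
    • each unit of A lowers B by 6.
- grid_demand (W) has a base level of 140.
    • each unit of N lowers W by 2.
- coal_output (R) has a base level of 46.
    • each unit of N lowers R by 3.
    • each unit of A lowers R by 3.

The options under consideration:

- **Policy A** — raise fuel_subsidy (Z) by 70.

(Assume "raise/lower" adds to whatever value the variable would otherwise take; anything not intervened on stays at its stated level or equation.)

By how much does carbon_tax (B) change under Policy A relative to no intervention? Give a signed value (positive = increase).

Baseline:
  N = 81
  Z = 150 − 6·81 = -336
  A = 192 + 4·(-336) = -1152
  B = 158 − 6·(-1152) = 7070
Policy A (Z + 70):
  N = 81
  Z = 150 − 6·81 (+70 from intervention) = -266
  A = 192 + 4·(-266) = -872
  B = 158 − 6·(-872) = 5390
Change in B: 5390 − 7070 = -1680

-1680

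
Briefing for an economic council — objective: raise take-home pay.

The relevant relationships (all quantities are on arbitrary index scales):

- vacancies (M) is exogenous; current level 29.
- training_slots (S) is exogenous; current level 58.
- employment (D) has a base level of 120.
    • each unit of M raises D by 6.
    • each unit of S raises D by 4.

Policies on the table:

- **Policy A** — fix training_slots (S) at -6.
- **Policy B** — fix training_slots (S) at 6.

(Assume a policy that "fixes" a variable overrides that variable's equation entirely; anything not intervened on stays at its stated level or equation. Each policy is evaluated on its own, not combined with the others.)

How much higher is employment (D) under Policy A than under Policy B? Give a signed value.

Policy A (S := -6):
  M = 29
  S = -6
  D = 120 + 6·29 + 4·(-6) = 270
Policy B (S := 6):
  M = 29
  S = 6
  D = 120 + 6·29 + 4·6 = 318
D: 270 − 318 = -48

-48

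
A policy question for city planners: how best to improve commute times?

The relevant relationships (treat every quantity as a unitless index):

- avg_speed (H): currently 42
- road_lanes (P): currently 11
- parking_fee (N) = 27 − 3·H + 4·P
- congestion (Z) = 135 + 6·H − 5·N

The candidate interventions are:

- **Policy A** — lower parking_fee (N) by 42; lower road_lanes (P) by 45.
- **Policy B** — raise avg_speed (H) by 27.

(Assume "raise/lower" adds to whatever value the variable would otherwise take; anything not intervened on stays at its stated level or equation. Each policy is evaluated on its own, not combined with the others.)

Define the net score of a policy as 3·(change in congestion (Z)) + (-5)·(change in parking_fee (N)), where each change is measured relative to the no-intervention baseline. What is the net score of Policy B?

Baseline:
  H = 42
  P = 11
  N = 27 − 3·42 + 4·11 = -55
  Z = 135 + 6·42 − 5·(-55) = 662
Policy B (H + 27):
  H = 42 + 27 = 69
  P = 11
  N = 27 − 3·69 + 4·11 = -136
  Z = 135 + 6·69 − 5·(-136) = 1229
ΔZ = 1229 − 662 = 567; ΔN = -136 − (-55) = -81
Score = 3·567 + (-5)·(-81) = 2106

2106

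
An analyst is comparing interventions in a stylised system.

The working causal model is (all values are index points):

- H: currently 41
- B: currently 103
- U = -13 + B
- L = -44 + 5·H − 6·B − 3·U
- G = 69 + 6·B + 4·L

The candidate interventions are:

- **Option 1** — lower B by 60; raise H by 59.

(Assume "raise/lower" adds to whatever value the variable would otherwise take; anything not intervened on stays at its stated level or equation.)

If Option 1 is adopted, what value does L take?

108

Option 1 (B − 60, H + 59):
  H = 41 + 59 = 100
  B = 103 − 60 = 43
  U = -13 + 43 = 30
  L = -44 + 5·100 − 6·43 − 3·30 = 108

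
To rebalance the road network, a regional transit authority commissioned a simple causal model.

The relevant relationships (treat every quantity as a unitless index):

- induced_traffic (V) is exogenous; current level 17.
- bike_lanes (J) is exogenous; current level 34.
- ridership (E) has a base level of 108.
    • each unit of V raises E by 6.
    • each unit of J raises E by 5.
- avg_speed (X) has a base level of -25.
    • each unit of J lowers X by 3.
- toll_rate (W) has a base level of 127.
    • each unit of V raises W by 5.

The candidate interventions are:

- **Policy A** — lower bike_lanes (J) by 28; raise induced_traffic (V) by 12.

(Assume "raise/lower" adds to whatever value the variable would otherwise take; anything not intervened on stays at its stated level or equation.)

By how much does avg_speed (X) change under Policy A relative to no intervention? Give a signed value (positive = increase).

Baseline:
  J = 34
  X = -25 − 3·34 = -127
Policy A (J − 28, V + 12):
  J = 34 − 28 = 6
  X = -25 − 3·6 = -43
Change in X: -43 − (-127) = 84

84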